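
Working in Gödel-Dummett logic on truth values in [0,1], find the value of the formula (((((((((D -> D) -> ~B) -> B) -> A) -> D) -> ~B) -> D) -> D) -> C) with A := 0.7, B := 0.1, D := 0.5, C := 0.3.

0.30

(D -> D): 0.5 ≤ 0.5, so result = 1
~B: Gödel ¬ of 0.1 = 0 (operand ≠ 0)
((D -> D) -> ~B): 1 > 0, so result = 0
(((D -> D) -> ~B) -> B): 0 ≤ 0.1, so result = 1
((((D -> D) -> ~B) -> B) -> A): 1 > 0.7, so result = 0.7
(((((D -> D) -> ~B) -> B) -> A) -> D): 0.7 > 0.5, so result = 0.5
~B: Gödel ¬ of 0.1 = 0 (operand ≠ 0)
((((((D -> D) -> ~B) -> B) -> A) -> D) -> ~B): 0.5 > 0, so result = 0
(((((((D -> D) -> ~B) -> B) -> A) -> D) -> ~B) -> D): 0 ≤ 0.5, so result = 1
((((((((D -> D) -> ~B) -> B) -> A) -> D) -> ~B) -> D) -> D): 1 > 0.5, so result = 0.5
(((((((((D -> D) -> ~B) -> B) -> A) -> D) -> ~B) -> D) -> D) -> C): 0.5 > 0.3, so result = 0.3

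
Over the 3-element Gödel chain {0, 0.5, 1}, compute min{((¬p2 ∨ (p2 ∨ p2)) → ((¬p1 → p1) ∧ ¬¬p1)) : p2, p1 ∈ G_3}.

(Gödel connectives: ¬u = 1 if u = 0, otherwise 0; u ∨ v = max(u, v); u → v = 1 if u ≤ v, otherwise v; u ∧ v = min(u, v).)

0.00

The minimum is attained at p2 = 0, p1 = 0:
  ¬p2: Gödel ¬ of 0 = 1 (operand is 0)
  (p2 ∨ p2) = max(0, 0) = 0
  (¬p2 ∨ (p2 ∨ p2)) = max(1, 0) = 1
  ¬p1: Gödel ¬ of 0 = 1 (operand is 0)
  (¬p1 → p1): 1 > 0, so result = 0
  ¬p1: Gödel ¬ of 0 = 1 (operand is 0)
  ¬¬p1: Gödel ¬ of 1 = 0 (operand ≠ 0)
  ((¬p1 → p1) ∧ ¬¬p1) = min(0, 0) = 0
  ((¬p2 ∨ (p2 ∨ p2)) → ((¬p1 → p1) ∧ ¬¬p1)): 1 > 0, so result = 0
Checking all 9 assignments confirms none give a value below 0.00.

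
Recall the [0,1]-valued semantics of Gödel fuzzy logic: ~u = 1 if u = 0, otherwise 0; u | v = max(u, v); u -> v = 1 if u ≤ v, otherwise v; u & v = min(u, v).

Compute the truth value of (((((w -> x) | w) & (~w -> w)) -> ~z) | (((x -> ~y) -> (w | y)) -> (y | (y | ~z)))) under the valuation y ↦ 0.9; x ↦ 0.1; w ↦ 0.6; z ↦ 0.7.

0.90

(w -> x): 0.6 > 0.1, so result = 0.1
((w -> x) | w) = max(0.1, 0.6) = 0.6
~w: Gödel ¬ of 0.6 = 0 (operand ≠ 0)
(~w -> w): 0 ≤ 0.6, so result = 1
(((w -> x) | w) & (~w -> w)) = min(0.6, 1) = 0.6
~z: Gödel ¬ of 0.7 = 0 (operand ≠ 0)
((((w -> x) | w) & (~w -> w)) -> ~z): 0.6 > 0, so result = 0
~y: Gödel ¬ of 0.9 = 0 (operand ≠ 0)
(x -> ~y): 0.1 > 0, so result = 0
(w | y) = max(0.6, 0.9) = 0.9
((x -> ~y) -> (w | y)): 0 ≤ 0.9, so result = 1
~z: Gödel ¬ of 0.7 = 0 (operand ≠ 0)
(y | ~z) = max(0.9, 0) = 0.9
(y | (y | ~z)) = max(0.9, 0.9) = 0.9
(((x -> ~y) -> (w | y)) -> (y | (y | ~z))): 1 > 0.9, so result = 0.9
(((((w -> x) | w) & (~w -> w)) -> ~z) | (((x -> ~y) -> (w | y)) -> (y | (y | ~z)))) = max(0, 0.9) = 0.9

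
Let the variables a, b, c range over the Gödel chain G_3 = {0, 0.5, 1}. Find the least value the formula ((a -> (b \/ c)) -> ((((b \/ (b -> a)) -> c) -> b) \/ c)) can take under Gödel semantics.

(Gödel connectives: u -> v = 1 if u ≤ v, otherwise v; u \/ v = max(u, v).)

0.50

The minimum is attained at a = 0, b = 0, c = 0.5:
  (b \/ c) = max(0, 0.5) = 0.5
  (a -> (b \/ c)): 0 ≤ 0.5, so result = 1
  (b -> a): 0 ≤ 0, so result = 1
  (b \/ (b -> a)) = max(0, 1) = 1
  ((b \/ (b -> a)) -> c): 1 > 0.5, so result = 0.5
  (((b \/ (b -> a)) -> c) -> b): 0.5 > 0, so result = 0
  ((((b \/ (b -> a)) -> c) -> b) \/ c) = max(0, 0.5) = 0.5
  ((a -> (b \/ c)) -> ((((b \/ (b -> a)) -> c) -> b) \/ c)): 1 > 0.5, so result = 0.5
Checking all 27 assignments confirms none give a value below 0.50.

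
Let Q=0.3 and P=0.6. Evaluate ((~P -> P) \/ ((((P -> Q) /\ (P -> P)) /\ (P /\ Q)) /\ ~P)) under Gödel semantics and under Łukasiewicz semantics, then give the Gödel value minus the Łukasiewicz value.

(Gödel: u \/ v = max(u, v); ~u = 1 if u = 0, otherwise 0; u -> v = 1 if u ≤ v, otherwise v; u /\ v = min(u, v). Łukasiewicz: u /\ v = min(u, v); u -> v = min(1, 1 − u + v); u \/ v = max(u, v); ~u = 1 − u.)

Gödel evaluation:
  ~P: Gödel ¬ of 0.6 = 0 (operand ≠ 0)
  (~P -> P): 0 ≤ 0.6, so result = 1
  (P -> Q): 0.6 > 0.3, so result = 0.3
  (P -> P): 0.6 ≤ 0.6, so result = 1
  ((P -> Q) /\ (P -> P)) = min(0.3, 1) = 0.3
  (P /\ Q) = min(0.6, 0.3) = 0.3
  (((P -> Q) /\ (P -> P)) /\ (P /\ Q)) = min(0.3, 0.3) = 0.3
  ~P: Gödel ¬ of 0.6 = 0 (operand ≠ 0)
  ((((P -> Q) /\ (P -> P)) /\ (P /\ Q)) /\ ~P) = min(0.3, 0) = 0
  ((~P -> P) \/ ((((P -> Q) /\ (P -> P)) /\ (P /\ Q)) /\ ~P)) = max(1, 0) = 1
  Gödel value = 1
Łukasiewicz evaluation:
  ~P: Łukasiewicz ¬ gives 1 − 0.6 = 0.4
  (~P -> P): min(1, 1 − 0.4 + 0.6) = 1
  (P -> Q): min(1, 1 − 0.6 + 0.3) = 0.7
  (P -> P): min(1, 1 − 0.6 + 0.6) = 1
  ((P -> Q) /\ (P -> P)) = min(0.7, 1) = 0.7
  (P /\ Q) = min(0.6, 0.3) = 0.3
  (((P -> Q) /\ (P -> P)) /\ (P /\ Q)) = min(0.7, 0.3) = 0.3
  ~P: Łukasiewicz ¬ gives 1 − 0.6 = 0.4
  ((((P -> Q) /\ (P -> P)) /\ (P /\ Q)) /\ ~P) = min(0.3, 0.4) = 0.3
  ((~P -> P) \/ ((((P -> Q) /\ (P -> P)) /\ (P /\ Q)) /\ ~P)) = max(1, 0.3) = 1
  Łukasiewicz value = 1
Difference: 1 − 1 = 0.00

0.00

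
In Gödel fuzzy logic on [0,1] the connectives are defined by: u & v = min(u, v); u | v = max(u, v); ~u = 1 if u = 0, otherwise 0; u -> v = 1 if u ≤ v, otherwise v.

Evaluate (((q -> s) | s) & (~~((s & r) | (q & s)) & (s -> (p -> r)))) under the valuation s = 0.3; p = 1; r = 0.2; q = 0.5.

(q -> s): 0.5 > 0.3, so result = 0.3
((q -> s) | s) = max(0.3, 0.3) = 0.3
(s & r) = min(0.3, 0.2) = 0.2
(q & s) = min(0.5, 0.3) = 0.3
((s & r) | (q & s)) = max(0.2, 0.3) = 0.3
~((s & r) | (q & s)): Gödel ¬ of 0.3 = 0 (operand ≠ 0)
~~((s & r) | (q & s)): Gödel ¬ of 0 = 1 (operand is 0)
(p -> r): 1 > 0.2, so result = 0.2
(s -> (p -> r)): 0.3 > 0.2, so result = 0.2
(~~((s & r) | (q & s)) & (s -> (p -> r))) = min(1, 0.2) = 0.2
(((q -> s) | s) & (~~((s & r) | (q & s)) & (s -> (p -> r)))) = min(0.3, 0.2) = 0.2

0.20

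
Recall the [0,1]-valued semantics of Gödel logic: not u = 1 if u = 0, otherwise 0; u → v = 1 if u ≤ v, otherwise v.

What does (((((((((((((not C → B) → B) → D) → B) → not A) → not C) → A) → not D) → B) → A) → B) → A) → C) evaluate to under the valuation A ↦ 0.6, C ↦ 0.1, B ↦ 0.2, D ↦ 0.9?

0.10

not C: Gödel ¬ of 0.1 = 0 (operand ≠ 0)
(not C → B): 0 ≤ 0.2, so result = 1
((not C → B) → B): 1 > 0.2, so result = 0.2
(((not C → B) → B) → D): 0.2 ≤ 0.9, so result = 1
((((not C → B) → B) → D) → B): 1 > 0.2, so result = 0.2
not A: Gödel ¬ of 0.6 = 0 (operand ≠ 0)
(((((not C → B) → B) → D) → B) → not A): 0.2 > 0, so result = 0
not C: Gödel ¬ of 0.1 = 0 (operand ≠ 0)
((((((not C → B) → B) → D) → B) → not A) → not C): 0 ≤ 0, so result = 1
(((((((not C → B) → B) → D) → B) → not A) → not C) → A): 1 > 0.6, so result = 0.6
not D: Gödel ¬ of 0.9 = 0 (operand ≠ 0)
((((((((not C → B) → B) → D) → B) → not A) → not C) → A) → not D): 0.6 > 0, so result = 0
(((((((((not C → B) → B) → D) → B) → not A) → not C) → A) → not D) → B): 0 ≤ 0.2, so result = 1
((((((((((not C → B) → B) → D) → B) → not A) → not C) → A) → not D) → B) → A): 1 > 0.6, so result = 0.6
(((((((((((not C → B) → B) → D) → B) → not A) → not C) → A) → not D) → B) → A) → B): 0.6 > 0.2, so result = 0.2
((((((((((((not C → B) → B) → D) → B) → not A) → not C) → A) → not D) → B) → A) → B) → A): 0.2 ≤ 0.6, so result = 1
(((((((((((((not C → B) → B) → D) → B) → not A) → not C) → A) → not D) → B) → A) → B) → A) → C): 1 > 0.1, so result = 0.1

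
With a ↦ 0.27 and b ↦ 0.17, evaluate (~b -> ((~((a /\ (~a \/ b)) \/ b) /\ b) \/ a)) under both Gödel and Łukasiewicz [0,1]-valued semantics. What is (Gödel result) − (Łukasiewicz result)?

Gödel evaluation:
  ~b: Gödel ¬ of 0.17 = 0 (operand ≠ 0)
  ~a: Gödel ¬ of 0.27 = 0 (operand ≠ 0)
  (~a \/ b) = max(0, 0.17) = 0.17
  (a /\ (~a \/ b)) = min(0.27, 0.17) = 0.17
  ((a /\ (~a \/ b)) \/ b) = max(0.17, 0.17) = 0.17
  ~((a /\ (~a \/ b)) \/ b): Gödel ¬ of 0.17 = 0 (operand ≠ 0)
  (~((a /\ (~a \/ b)) \/ b) /\ b) = min(0, 0.17) = 0
  ((~((a /\ (~a \/ b)) \/ b) /\ b) \/ a) = max(0, 0.27) = 0.27
  (~b -> ((~((a /\ (~a \/ b)) \/ b) /\ b) \/ a)): 0 ≤ 0.27, so result = 1
  Gödel value = 1
Łukasiewicz evaluation:
  ~b: Łukasiewicz ¬ gives 1 − 0.17 = 0.83
  ~a: Łukasiewicz ¬ gives 1 − 0.27 = 0.73
  (~a \/ b) = max(0.73, 0.17) = 0.73
  (a /\ (~a \/ b)) = min(0.27, 0.73) = 0.27
  ((a /\ (~a \/ b)) \/ b) = max(0.27, 0.17) = 0.27
  ~((a /\ (~a \/ b)) \/ b): Łukasiewicz ¬ gives 1 − 0.27 = 0.73
  (~((a /\ (~a \/ b)) \/ b) /\ b) = min(0.73, 0.17) = 0.17
  ((~((a /\ (~a \/ b)) \/ b) /\ b) \/ a) = max(0.17, 0.27) = 0.27
  (~b -> ((~((a /\ (~a \/ b)) \/ b) /\ b) \/ a)): min(1, 1 − 0.83 + 0.27) = 0.44
  Łukasiewicz value = 0.44
Difference: 1 − 0.44 = 0.56

0.56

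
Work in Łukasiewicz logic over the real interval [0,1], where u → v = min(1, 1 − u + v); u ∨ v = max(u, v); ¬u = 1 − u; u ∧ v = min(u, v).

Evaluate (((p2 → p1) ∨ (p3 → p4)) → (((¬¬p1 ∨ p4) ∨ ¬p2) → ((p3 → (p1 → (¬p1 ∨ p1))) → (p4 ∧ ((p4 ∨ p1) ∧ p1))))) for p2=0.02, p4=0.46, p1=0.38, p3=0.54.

0.40

(p2 → p1): min(1, 1 − 0.02 + 0.38) = 1
(p3 → p4): min(1, 1 − 0.54 + 0.46) = 0.92
((p2 → p1) ∨ (p3 → p4)) = max(1, 0.92) = 1
¬p1: Łukasiewicz ¬ gives 1 − 0.38 = 0.62
¬¬p1: Łukasiewicz ¬ gives 1 − 0.62 = 0.38
(¬¬p1 ∨ p4) = max(0.38, 0.46) = 0.46
¬p2: Łukasiewicz ¬ gives 1 − 0.02 = 0.98
((¬¬p1 ∨ p4) ∨ ¬p2) = max(0.46, 0.98) = 0.98
¬p1: Łukasiewicz ¬ gives 1 − 0.38 = 0.62
(¬p1 ∨ p1) = max(0.62, 0.38) = 0.62
(p1 → (¬p1 ∨ p1)): min(1, 1 − 0.38 + 0.62) = 1
(p3 → (p1 → (¬p1 ∨ p1))): min(1, 1 − 0.54 + 1) = 1
(p4 ∨ p1) = max(0.46, 0.38) = 0.46
((p4 ∨ p1) ∧ p1) = min(0.46, 0.38) = 0.38
(p4 ∧ ((p4 ∨ p1) ∧ p1)) = min(0.46, 0.38) = 0.38
((p3 → (p1 → (¬p1 ∨ p1))) → (p4 ∧ ((p4 ∨ p1) ∧ p1))): min(1, 1 − 1 + 0.38) = 0.38
(((¬¬p1 ∨ p4) ∨ ¬p2) → ((p3 → (p1 → (¬p1 ∨ p1))) → (p4 ∧ ((p4 ∨ p1) ∧ p1)))): min(1, 1 − 0.98 + 0.38) = 0.4
(((p2 → p1) ∨ (p3 → p4)) → (((¬¬p1 ∨ p4) ∨ ¬p2) → ((p3 → (p1 → (¬p1 ∨ p1))) → (p4 ∧ ((p4 ∨ p1) ∧ p1))))): min(1, 1 − 1 + 0.4) = 0.4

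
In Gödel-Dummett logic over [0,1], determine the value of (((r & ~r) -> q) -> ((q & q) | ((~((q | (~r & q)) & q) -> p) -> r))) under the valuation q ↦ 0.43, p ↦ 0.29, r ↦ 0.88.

~r: Gödel ¬ of 0.88 = 0 (operand ≠ 0)
(r & ~r) = min(0.88, 0) = 0
((r & ~r) -> q): 0 ≤ 0.43, so result = 1
(q & q) = min(0.43, 0.43) = 0.43
~r: Gödel ¬ of 0.88 = 0 (operand ≠ 0)
(~r & q) = min(0, 0.43) = 0
(q | (~r & q)) = max(0.43, 0) = 0.43
((q | (~r & q)) & q) = min(0.43, 0.43) = 0.43
~((q | (~r & q)) & q): Gödel ¬ of 0.43 = 0 (operand ≠ 0)
(~((q | (~r & q)) & q) -> p): 0 ≤ 0.29, so result = 1
((~((q | (~r & q)) & q) -> p) -> r): 1 > 0.88, so result = 0.88
((q & q) | ((~((q | (~r & q)) & q) -> p) -> r)) = max(0.43, 0.88) = 0.88
(((r & ~r) -> q) -> ((q & q) | ((~((q | (~r & q)) & q) -> p) -> r))): 1 > 0.88, so result = 0.88

0.88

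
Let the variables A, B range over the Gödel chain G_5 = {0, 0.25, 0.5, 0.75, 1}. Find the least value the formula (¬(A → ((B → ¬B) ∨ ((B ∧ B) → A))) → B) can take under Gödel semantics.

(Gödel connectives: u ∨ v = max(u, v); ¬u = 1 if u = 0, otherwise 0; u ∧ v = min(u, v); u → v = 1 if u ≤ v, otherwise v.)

1.00

Every assignment gives 1. For instance at A = 0, B = 0:
  ¬B: Gödel ¬ of 0 = 1 (operand is 0)
  (B → ¬B): 0 ≤ 1, so result = 1
  (B ∧ B) = min(0, 0) = 0
  ((B ∧ B) → A): 0 ≤ 0, so result = 1
  ((B → ¬B) ∨ ((B ∧ B) → A)) = max(1, 1) = 1
  (A → ((B → ¬B) ∨ ((B ∧ B) → A))): 0 ≤ 1, so result = 1
  ¬(A → ((B → ¬B) ∨ ((B ∧ B) → A))): Gödel ¬ of 1 = 0 (operand ≠ 0)
  (¬(A → ((B → ¬B) ∨ ((B ∧ B) → A))) → B): 0 ≤ 0, so result = 1
All 25 assignments give value 1 — the formula is a G_5-tautology.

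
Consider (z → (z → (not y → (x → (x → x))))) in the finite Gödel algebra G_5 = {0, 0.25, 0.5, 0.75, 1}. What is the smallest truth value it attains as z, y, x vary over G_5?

1.00

Every assignment gives 1. For instance at z = 0, y = 0, x = 0:
  not y: Gödel ¬ of 0 = 1 (operand is 0)
  (x → x): 0 ≤ 0, so result = 1
  (x → (x → x)): 0 ≤ 1, so result = 1
  (not y → (x → (x → x))): 1 ≤ 1, so result = 1
  (z → (not y → (x → (x → x)))): 0 ≤ 1, so result = 1
  (z → (z → (not y → (x → (x → x))))): 0 ≤ 1, so result = 1
All 125 assignments give value 1 — the formula is a G_5-tautology.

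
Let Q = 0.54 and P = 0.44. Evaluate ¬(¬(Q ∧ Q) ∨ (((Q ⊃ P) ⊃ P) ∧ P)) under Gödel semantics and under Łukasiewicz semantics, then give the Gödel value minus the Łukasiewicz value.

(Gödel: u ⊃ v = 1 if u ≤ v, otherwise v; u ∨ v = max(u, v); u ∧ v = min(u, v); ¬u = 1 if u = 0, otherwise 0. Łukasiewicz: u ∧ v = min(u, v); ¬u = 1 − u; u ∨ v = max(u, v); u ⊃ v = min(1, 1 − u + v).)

-0.54

Gödel evaluation:
  (Q ∧ Q) = min(0.54, 0.54) = 0.54
  ¬(Q ∧ Q): Gödel ¬ of 0.54 = 0 (operand ≠ 0)
  (Q ⊃ P): 0.54 > 0.44, so result = 0.44
  ((Q ⊃ P) ⊃ P): 0.44 ≤ 0.44, so result = 1
  (((Q ⊃ P) ⊃ P) ∧ P) = min(1, 0.44) = 0.44
  (¬(Q ∧ Q) ∨ (((Q ⊃ P) ⊃ P) ∧ P)) = max(0, 0.44) = 0.44
  ¬(¬(Q ∧ Q) ∨ (((Q ⊃ P) ⊃ P) ∧ P)): Gödel ¬ of 0.44 = 0 (operand ≠ 0)
  Gödel value = 0
Łukasiewicz evaluation:
  (Q ∧ Q) = min(0.54, 0.54) = 0.54
  ¬(Q ∧ Q): Łukasiewicz ¬ gives 1 − 0.54 = 0.46
  (Q ⊃ P): min(1, 1 − 0.54 + 0.44) = 0.9
  ((Q ⊃ P) ⊃ P): min(1, 1 − 0.9 + 0.44) = 0.54
  (((Q ⊃ P) ⊃ P) ∧ P) = min(0.54, 0.44) = 0.44
  (¬(Q ∧ Q) ∨ (((Q ⊃ P) ⊃ P) ∧ P)) = max(0.46, 0.44) = 0.46
  ¬(¬(Q ∧ Q) ∨ (((Q ⊃ P) ⊃ P) ∧ P)): Łukasiewicz ¬ gives 1 − 0.46 = 0.54
  Łukasiewicz value = 0.54
Difference: 0 − 0.54 = -0.54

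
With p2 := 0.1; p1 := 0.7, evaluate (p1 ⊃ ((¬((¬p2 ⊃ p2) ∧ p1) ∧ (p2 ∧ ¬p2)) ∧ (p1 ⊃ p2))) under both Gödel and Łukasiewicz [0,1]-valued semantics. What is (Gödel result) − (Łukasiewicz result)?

Gödel evaluation:
  ¬p2: Gödel ¬ of 0.1 = 0 (operand ≠ 0)
  (¬p2 ⊃ p2): 0 ≤ 0.1, so result = 1
  ((¬p2 ⊃ p2) ∧ p1) = min(1, 0.7) = 0.7
  ¬((¬p2 ⊃ p2) ∧ p1): Gödel ¬ of 0.7 = 0 (operand ≠ 0)
  ¬p2: Gödel ¬ of 0.1 = 0 (operand ≠ 0)
  (p2 ∧ ¬p2) = min(0.1, 0) = 0
  (¬((¬p2 ⊃ p2) ∧ p1) ∧ (p2 ∧ ¬p2)) = min(0, 0) = 0
  (p1 ⊃ p2): 0.7 > 0.1, so result = 0.1
  ((¬((¬p2 ⊃ p2) ∧ p1) ∧ (p2 ∧ ¬p2)) ∧ (p1 ⊃ p2)) = min(0, 0.1) = 0
  (p1 ⊃ ((¬((¬p2 ⊃ p2) ∧ p1) ∧ (p2 ∧ ¬p2)) ∧ (p1 ⊃ p2))): 0.7 > 0, so result = 0
  Gödel value = 0
Łukasiewicz evaluation:
  ¬p2: Łukasiewicz ¬ gives 1 − 0.1 = 0.9
  (¬p2 ⊃ p2): min(1, 1 − 0.9 + 0.1) = 0.2
  ((¬p2 ⊃ p2) ∧ p1) = min(0.2, 0.7) = 0.2
  ¬((¬p2 ⊃ p2) ∧ p1): Łukasiewicz ¬ gives 1 − 0.2 = 0.8
  ¬p2: Łukasiewicz ¬ gives 1 − 0.1 = 0.9
  (p2 ∧ ¬p2) = min(0.1, 0.9) = 0.1
  (¬((¬p2 ⊃ p2) ∧ p1) ∧ (p2 ∧ ¬p2)) = min(0.8, 0.1) = 0.1
  (p1 ⊃ p2): min(1, 1 − 0.7 + 0.1) = 0.4
  ((¬((¬p2 ⊃ p2) ∧ p1) ∧ (p2 ∧ ¬p2)) ∧ (p1 ⊃ p2)) = min(0.1, 0.4) = 0.1
  (p1 ⊃ ((¬((¬p2 ⊃ p2) ∧ p1) ∧ (p2 ∧ ¬p2)) ∧ (p1 ⊃ p2))): min(1, 1 − 0.7 + 0.1) = 0.4
  Łukasiewicz value = 0.4
Difference: 0 − 0.4 = -0.40

-0.40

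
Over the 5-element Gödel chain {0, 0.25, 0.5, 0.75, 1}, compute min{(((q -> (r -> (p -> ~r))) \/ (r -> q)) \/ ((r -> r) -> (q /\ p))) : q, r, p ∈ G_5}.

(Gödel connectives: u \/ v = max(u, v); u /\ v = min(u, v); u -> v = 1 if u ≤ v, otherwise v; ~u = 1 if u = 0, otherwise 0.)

The minimum is attained at q = 0.25, r = 0.5, p = 0.25:
  ~r: Gödel ¬ of 0.5 = 0 (operand ≠ 0)
  (p -> ~r): 0.25 > 0, so result = 0
  (r -> (p -> ~r)): 0.5 > 0, so result = 0
  (q -> (r -> (p -> ~r))): 0.25 > 0, so result = 0
  (r -> q): 0.5 > 0.25, so result = 0.25
  ((q -> (r -> (p -> ~r))) \/ (r -> q)) = max(0, 0.25) = 0.25
  (r -> r): 0.5 ≤ 0.5, so result = 1
  (q /\ p) = min(0.25, 0.25) = 0.25
  ((r -> r) -> (q /\ p)): 1 > 0.25, so result = 0.25
  (((q -> (r -> (p -> ~r))) \/ (r -> q)) \/ ((r -> r) -> (q /\ p))) = max(0.25, 0.25) = 0.25
Checking all 125 assignments confirms none give a value below 0.25.

0.25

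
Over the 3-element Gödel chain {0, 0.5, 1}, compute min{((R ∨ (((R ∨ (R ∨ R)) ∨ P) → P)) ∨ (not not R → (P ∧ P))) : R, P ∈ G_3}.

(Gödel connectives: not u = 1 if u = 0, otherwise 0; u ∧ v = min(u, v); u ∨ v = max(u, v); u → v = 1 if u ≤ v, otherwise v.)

0.50

The minimum is attained at R = 0.5, P = 0:
  (R ∨ R) = max(0.5, 0.5) = 0.5
  (R ∨ (R ∨ R)) = max(0.5, 0.5) = 0.5
  ((R ∨ (R ∨ R)) ∨ P) = max(0.5, 0) = 0.5
  (((R ∨ (R ∨ R)) ∨ P) → P): 0.5 > 0, so result = 0
  (R ∨ (((R ∨ (R ∨ R)) ∨ P) → P)) = max(0.5, 0) = 0.5
  not R: Gödel ¬ of 0.5 = 0 (operand ≠ 0)
  not not R: Gödel ¬ of 0 = 1 (operand is 0)
  (P ∧ P) = min(0, 0) = 0
  (not not R → (P ∧ P)): 1 > 0, so result = 0
  ((R ∨ (((R ∨ (R ∨ R)) ∨ P) → P)) ∨ (not not R → (P ∧ P))) = max(0.5, 0) = 0.5
Checking all 9 assignments confirms none give a value below 0.50.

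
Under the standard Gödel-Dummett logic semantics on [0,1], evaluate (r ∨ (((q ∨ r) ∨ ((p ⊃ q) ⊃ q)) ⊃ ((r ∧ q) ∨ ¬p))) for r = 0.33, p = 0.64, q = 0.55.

0.33

(q ∨ r) = max(0.55, 0.33) = 0.55
(p ⊃ q): 0.64 > 0.55, so result = 0.55
((p ⊃ q) ⊃ q): 0.55 ≤ 0.55, so result = 1
((q ∨ r) ∨ ((p ⊃ q) ⊃ q)) = max(0.55, 1) = 1
(r ∧ q) = min(0.33, 0.55) = 0.33
¬p: Gödel ¬ of 0.64 = 0 (operand ≠ 0)
((r ∧ q) ∨ ¬p) = max(0.33, 0) = 0.33
(((q ∨ r) ∨ ((p ⊃ q) ⊃ q)) ⊃ ((r ∧ q) ∨ ¬p)): 1 > 0.33, so result = 0.33
(r ∨ (((q ∨ r) ∨ ((p ⊃ q) ⊃ q)) ⊃ ((r ∧ q) ∨ ¬p))) = max(0.33, 0.33) = 0.33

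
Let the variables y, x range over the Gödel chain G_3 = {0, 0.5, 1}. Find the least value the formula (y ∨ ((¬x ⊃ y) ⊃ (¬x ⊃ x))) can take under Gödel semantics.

0.50

The minimum is attained at y = 0.5, x = 0:
  ¬x: Gödel ¬ of 0 = 1 (operand is 0)
  (¬x ⊃ y): 1 > 0.5, so result = 0.5
  ¬x: Gödel ¬ of 0 = 1 (operand is 0)
  (¬x ⊃ x): 1 > 0, so result = 0
  ((¬x ⊃ y) ⊃ (¬x ⊃ x)): 0.5 > 0, so result = 0
  (y ∨ ((¬x ⊃ y) ⊃ (¬x ⊃ x))) = max(0.5, 0) = 0.5
Checking all 9 assignments confirms none give a value below 0.50.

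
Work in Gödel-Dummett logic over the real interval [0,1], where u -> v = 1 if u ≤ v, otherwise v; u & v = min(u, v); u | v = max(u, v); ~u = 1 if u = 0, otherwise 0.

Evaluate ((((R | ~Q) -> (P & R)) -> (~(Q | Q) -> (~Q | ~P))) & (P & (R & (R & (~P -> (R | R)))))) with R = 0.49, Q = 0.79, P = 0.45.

0.45

~Q: Gödel ¬ of 0.79 = 0 (operand ≠ 0)
(R | ~Q) = max(0.49, 0) = 0.49
(P & R) = min(0.45, 0.49) = 0.45
((R | ~Q) -> (P & R)): 0.49 > 0.45, so result = 0.45
(Q | Q) = max(0.79, 0.79) = 0.79
~(Q | Q): Gödel ¬ of 0.79 = 0 (operand ≠ 0)
~Q: Gödel ¬ of 0.79 = 0 (operand ≠ 0)
~P: Gödel ¬ of 0.45 = 0 (operand ≠ 0)
(~Q | ~P) = max(0, 0) = 0
(~(Q | Q) -> (~Q | ~P)): 0 ≤ 0, so result = 1
(((R | ~Q) -> (P & R)) -> (~(Q | Q) -> (~Q | ~P))): 0.45 ≤ 1, so result = 1
~P: Gödel ¬ of 0.45 = 0 (operand ≠ 0)
(R | R) = max(0.49, 0.49) = 0.49
(~P -> (R | R)): 0 ≤ 0.49, so result = 1
(R & (~P -> (R | R))) = min(0.49, 1) = 0.49
(R & (R & (~P -> (R | R)))) = min(0.49, 0.49) = 0.49
(P & (R & (R & (~P -> (R | R))))) = min(0.45, 0.49) = 0.45
((((R | ~Q) -> (P & R)) -> (~(Q | Q) -> (~Q | ~P))) & (P & (R & (R & (~P -> (R | R)))))) = min(1, 0.45) = 0.45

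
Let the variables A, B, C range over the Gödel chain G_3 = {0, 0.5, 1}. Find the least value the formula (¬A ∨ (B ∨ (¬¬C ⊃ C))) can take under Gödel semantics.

The minimum is attained at A = 0.5, B = 0, C = 0.5:
  ¬A: Gödel ¬ of 0.5 = 0 (operand ≠ 0)
  ¬C: Gödel ¬ of 0.5 = 0 (operand ≠ 0)
  ¬¬C: Gödel ¬ of 0 = 1 (operand is 0)
  (¬¬C ⊃ C): 1 > 0.5, so result = 0.5
  (B ∨ (¬¬C ⊃ C)) = max(0, 0.5) = 0.5
  (¬A ∨ (B ∨ (¬¬C ⊃ C))) = max(0, 0.5) = 0.5
Checking all 27 assignments confirms none give a value below 0.50.

0.50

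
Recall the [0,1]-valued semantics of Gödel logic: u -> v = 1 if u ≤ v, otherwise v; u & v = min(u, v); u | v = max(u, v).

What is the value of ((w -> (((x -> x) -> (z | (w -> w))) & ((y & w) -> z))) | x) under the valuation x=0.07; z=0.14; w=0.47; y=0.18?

(x -> x): 0.07 ≤ 0.07, so result = 1
(w -> w): 0.47 ≤ 0.47, so result = 1
(z | (w -> w)) = max(0.14, 1) = 1
((x -> x) -> (z | (w -> w))): 1 ≤ 1, so result = 1
(y & w) = min(0.18, 0.47) = 0.18
((y & w) -> z): 0.18 > 0.14, so result = 0.14
(((x -> x) -> (z | (w -> w))) & ((y & w) -> z)) = min(1, 0.14) = 0.14
(w -> (((x -> x) -> (z | (w -> w))) & ((y & w) -> z))): 0.47 > 0.14, so result = 0.14
((w -> (((x -> x) -> (z | (w -> w))) & ((y & w) -> z))) | x) = max(0.14, 0.07) = 0.14

0.14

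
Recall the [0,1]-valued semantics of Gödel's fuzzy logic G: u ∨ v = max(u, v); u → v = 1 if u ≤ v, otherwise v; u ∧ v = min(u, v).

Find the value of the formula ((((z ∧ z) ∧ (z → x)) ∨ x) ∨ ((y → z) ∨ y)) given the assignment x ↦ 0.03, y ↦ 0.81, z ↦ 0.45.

0.81

(z ∧ z) = min(0.45, 0.45) = 0.45
(z → x): 0.45 > 0.03, so result = 0.03
((z ∧ z) ∧ (z → x)) = min(0.45, 0.03) = 0.03
(((z ∧ z) ∧ (z → x)) ∨ x) = max(0.03, 0.03) = 0.03
(y → z): 0.81 > 0.45, so result = 0.45
((y → z) ∨ y) = max(0.45, 0.81) = 0.81
((((z ∧ z) ∧ (z → x)) ∨ x) ∨ ((y → z) ∨ y)) = max(0.03, 0.81) = 0.81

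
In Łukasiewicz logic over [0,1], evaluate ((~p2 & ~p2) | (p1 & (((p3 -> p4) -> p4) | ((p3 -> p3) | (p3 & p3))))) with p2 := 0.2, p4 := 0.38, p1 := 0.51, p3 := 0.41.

0.80

~p2: Łukasiewicz ¬ gives 1 − 0.2 = 0.8
~p2: Łukasiewicz ¬ gives 1 − 0.2 = 0.8
(~p2 & ~p2) = min(0.8, 0.8) = 0.8
(p3 -> p4): min(1, 1 − 0.41 + 0.38) = 0.97
((p3 -> p4) -> p4): min(1, 1 − 0.97 + 0.38) = 0.41
(p3 -> p3): min(1, 1 − 0.41 + 0.41) = 1
(p3 & p3) = min(0.41, 0.41) = 0.41
((p3 -> p3) | (p3 & p3)) = max(1, 0.41) = 1
(((p3 -> p4) -> p4) | ((p3 -> p3) | (p3 & p3))) = max(0.41, 1) = 1
(p1 & (((p3 -> p4) -> p4) | ((p3 -> p3) | (p3 & p3)))) = min(0.51, 1) = 0.51
((~p2 & ~p2) | (p1 & (((p3 -> p4) -> p4) | ((p3 -> p3) | (p3 & p3))))) = max(0.8, 0.51) = 0.8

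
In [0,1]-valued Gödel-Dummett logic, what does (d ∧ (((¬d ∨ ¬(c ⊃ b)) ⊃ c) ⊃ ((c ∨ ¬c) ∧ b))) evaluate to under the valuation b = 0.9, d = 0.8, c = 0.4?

¬d: Gödel ¬ of 0.8 = 0 (operand ≠ 0)
(c ⊃ b): 0.4 ≤ 0.9, so result = 1
¬(c ⊃ b): Gödel ¬ of 1 = 0 (operand ≠ 0)
(¬d ∨ ¬(c ⊃ b)) = max(0, 0) = 0
((¬d ∨ ¬(c ⊃ b)) ⊃ c): 0 ≤ 0.4, so result = 1
¬c: Gödel ¬ of 0.4 = 0 (operand ≠ 0)
(c ∨ ¬c) = max(0.4, 0) = 0.4
((c ∨ ¬c) ∧ b) = min(0.4, 0.9) = 0.4
(((¬d ∨ ¬(c ⊃ b)) ⊃ c) ⊃ ((c ∨ ¬c) ∧ b)): 1 > 0.4, so result = 0.4
(d ∧ (((¬d ∨ ¬(c ⊃ b)) ⊃ c) ⊃ ((c ∨ ¬c) ∧ b))) = min(0.8, 0.4) = 0.4

0.40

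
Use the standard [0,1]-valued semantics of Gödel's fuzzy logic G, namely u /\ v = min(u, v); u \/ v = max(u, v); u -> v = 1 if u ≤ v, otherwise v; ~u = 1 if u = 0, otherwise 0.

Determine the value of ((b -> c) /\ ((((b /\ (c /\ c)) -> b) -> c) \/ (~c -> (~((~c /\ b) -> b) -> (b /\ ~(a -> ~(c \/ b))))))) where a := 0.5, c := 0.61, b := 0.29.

(b -> c): 0.29 ≤ 0.61, so result = 1
(c /\ c) = min(0.61, 0.61) = 0.61
(b /\ (c /\ c)) = min(0.29, 0.61) = 0.29
((b /\ (c /\ c)) -> b): 0.29 ≤ 0.29, so result = 1
(((b /\ (c /\ c)) -> b) -> c): 1 > 0.61, so result = 0.61
~c: Gödel ¬ of 0.61 = 0 (operand ≠ 0)
~c: Gödel ¬ of 0.61 = 0 (operand ≠ 0)
(~c /\ b) = min(0, 0.29) = 0
((~c /\ b) -> b): 0 ≤ 0.29, so result = 1
~((~c /\ b) -> b): Gödel ¬ of 1 = 0 (operand ≠ 0)
(c \/ b) = max(0.61, 0.29) = 0.61
~(c \/ b): Gödel ¬ of 0.61 = 0 (operand ≠ 0)
(a -> ~(c \/ b)): 0.5 > 0, so result = 0
~(a -> ~(c \/ b)): Gödel ¬ of 0 = 1 (operand is 0)
(b /\ ~(a -> ~(c \/ b))) = min(0.29, 1) = 0.29
(~((~c /\ b) -> b) -> (b /\ ~(a -> ~(c \/ b)))): 0 ≤ 0.29, so result = 1
(~c -> (~((~c /\ b) -> b) -> (b /\ ~(a -> ~(c \/ b))))): 0 ≤ 1, so result = 1
((((b /\ (c /\ c)) -> b) -> c) \/ (~c -> (~((~c /\ b) -> b) -> (b /\ ~(a -> ~(c \/ b)))))) = max(0.61, 1) = 1
((b -> c) /\ ((((b /\ (c /\ c)) -> b) -> c) \/ (~c -> (~((~c /\ b) -> b) -> (b /\ ~(a -> ~(c \/ b))))))) = min(1, 1) = 1

1.00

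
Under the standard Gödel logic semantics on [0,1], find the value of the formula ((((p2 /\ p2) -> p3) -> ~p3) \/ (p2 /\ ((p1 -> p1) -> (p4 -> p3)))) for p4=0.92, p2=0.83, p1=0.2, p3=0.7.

(p2 /\ p2) = min(0.83, 0.83) = 0.83
((p2 /\ p2) -> p3): 0.83 > 0.7, so result = 0.7
~p3: Gödel ¬ of 0.7 = 0 (operand ≠ 0)
(((p2 /\ p2) -> p3) -> ~p3): 0.7 > 0, so result = 0
(p1 -> p1): 0.2 ≤ 0.2, so result = 1
(p4 -> p3): 0.92 > 0.7, so result = 0.7
((p1 -> p1) -> (p4 -> p3)): 1 > 0.7, so result = 0.7
(p2 /\ ((p1 -> p1) -> (p4 -> p3))) = min(0.83, 0.7) = 0.7
((((p2 /\ p2) -> p3) -> ~p3) \/ (p2 /\ ((p1 -> p1) -> (p4 -> p3)))) = max(0, 0.7) = 0.7

0.70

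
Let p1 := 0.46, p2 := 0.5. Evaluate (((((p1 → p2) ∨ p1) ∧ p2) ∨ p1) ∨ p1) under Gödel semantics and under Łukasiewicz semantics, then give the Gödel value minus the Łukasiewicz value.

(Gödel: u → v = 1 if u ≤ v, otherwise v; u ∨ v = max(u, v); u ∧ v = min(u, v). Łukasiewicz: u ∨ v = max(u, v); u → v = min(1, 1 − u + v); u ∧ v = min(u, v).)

Gödel evaluation:
  (p1 → p2): 0.46 ≤ 0.5, so result = 1
  ((p1 → p2) ∨ p1) = max(1, 0.46) = 1
  (((p1 → p2) ∨ p1) ∧ p2) = min(1, 0.5) = 0.5
  ((((p1 → p2) ∨ p1) ∧ p2) ∨ p1) = max(0.5, 0.46) = 0.5
  (((((p1 → p2) ∨ p1) ∧ p2) ∨ p1) ∨ p1) = max(0.5, 0.46) = 0.5
  Gödel value = 0.5
Łukasiewicz evaluation:
  (p1 → p2): min(1, 1 − 0.46 + 0.5) = 1
  ((p1 → p2) ∨ p1) = max(1, 0.46) = 1
  (((p1 → p2) ∨ p1) ∧ p2) = min(1, 0.5) = 0.5
  ((((p1 → p2) ∨ p1) ∧ p2) ∨ p1) = max(0.5, 0.46) = 0.5
  (((((p1 → p2) ∨ p1) ∧ p2) ∨ p1) ∨ p1) = max(0.5, 0.46) = 0.5
  Łukasiewicz value = 0.5
Difference: 0.5 − 0.5 = 0.00

0.00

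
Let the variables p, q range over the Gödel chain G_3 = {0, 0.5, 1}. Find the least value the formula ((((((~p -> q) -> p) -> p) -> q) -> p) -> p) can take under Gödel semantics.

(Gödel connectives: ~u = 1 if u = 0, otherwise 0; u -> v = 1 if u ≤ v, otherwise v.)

0.50

The minimum is attained at p = 0.5, q = 0:
  ~p: Gödel ¬ of 0.5 = 0 (operand ≠ 0)
  (~p -> q): 0 ≤ 0, so result = 1
  ((~p -> q) -> p): 1 > 0.5, so result = 0.5
  (((~p -> q) -> p) -> p): 0.5 ≤ 0.5, so result = 1
  ((((~p -> q) -> p) -> p) -> q): 1 > 0, so result = 0
  (((((~p -> q) -> p) -> p) -> q) -> p): 0 ≤ 0.5, so result = 1
  ((((((~p -> q) -> p) -> p) -> q) -> p) -> p): 1 > 0.5, so result = 0.5
Checking all 9 assignments confirms none give a value below 0.50.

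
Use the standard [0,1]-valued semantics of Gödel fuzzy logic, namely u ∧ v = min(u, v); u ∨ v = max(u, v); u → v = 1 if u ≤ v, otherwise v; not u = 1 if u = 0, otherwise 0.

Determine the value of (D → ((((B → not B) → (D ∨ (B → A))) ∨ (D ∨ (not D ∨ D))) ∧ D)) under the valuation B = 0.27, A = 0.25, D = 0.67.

1.00

not B: Gödel ¬ of 0.27 = 0 (operand ≠ 0)
(B → not B): 0.27 > 0, so result = 0
(B → A): 0.27 > 0.25, so result = 0.25
(D ∨ (B → A)) = max(0.67, 0.25) = 0.67
((B → not B) → (D ∨ (B → A))): 0 ≤ 0.67, so result = 1
not D: Gödel ¬ of 0.67 = 0 (operand ≠ 0)
(not D ∨ D) = max(0, 0.67) = 0.67
(D ∨ (not D ∨ D)) = max(0.67, 0.67) = 0.67
(((B → not B) → (D ∨ (B → A))) ∨ (D ∨ (not D ∨ D))) = max(1, 0.67) = 1
((((B → not B) → (D ∨ (B → A))) ∨ (D ∨ (not D ∨ D))) ∧ D) = min(1, 0.67) = 0.67
(D → ((((B → not B) → (D ∨ (B → A))) ∨ (D ∨ (not D ∨ D))) ∧ D)): 0.67 ≤ 0.67, so result = 1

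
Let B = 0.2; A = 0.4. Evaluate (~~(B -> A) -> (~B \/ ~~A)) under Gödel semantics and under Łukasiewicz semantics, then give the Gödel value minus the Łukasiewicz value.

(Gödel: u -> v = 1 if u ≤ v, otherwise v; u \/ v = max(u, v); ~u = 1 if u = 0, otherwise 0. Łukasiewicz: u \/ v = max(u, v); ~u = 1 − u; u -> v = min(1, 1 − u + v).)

Gödel evaluation:
  (B -> A): 0.2 ≤ 0.4, so result = 1
  ~(B -> A): Gödel ¬ of 1 = 0 (operand ≠ 0)
  ~~(B -> A): Gödel ¬ of 0 = 1 (operand is 0)
  ~B: Gödel ¬ of 0.2 = 0 (operand ≠ 0)
  ~A: Gödel ¬ of 0.4 = 0 (operand ≠ 0)
  ~~A: Gödel ¬ of 0 = 1 (operand is 0)
  (~B \/ ~~A) = max(0, 1) = 1
  (~~(B -> A) -> (~B \/ ~~A)): 1 ≤ 1, so result = 1
  Gödel value = 1
Łukasiewicz evaluation:
  (B -> A): min(1, 1 − 0.2 + 0.4) = 1
  ~(B -> A): Łukasiewicz ¬ gives 1 − 1 = 0
  ~~(B -> A): Łukasiewicz ¬ gives 1 − 0 = 1
  ~B: Łukasiewicz ¬ gives 1 − 0.2 = 0.8
  ~A: Łukasiewicz ¬ gives 1 − 0.4 = 0.6
  ~~A: Łukasiewicz ¬ gives 1 − 0.6 = 0.4
  (~B \/ ~~A) = max(0.8, 0.4) = 0.8
  (~~(B -> A) -> (~B \/ ~~A)): min(1, 1 − 1 + 0.8) = 0.8
  Łukasiewicz value = 0.8
Difference: 1 − 0.8 = 0.20

0.20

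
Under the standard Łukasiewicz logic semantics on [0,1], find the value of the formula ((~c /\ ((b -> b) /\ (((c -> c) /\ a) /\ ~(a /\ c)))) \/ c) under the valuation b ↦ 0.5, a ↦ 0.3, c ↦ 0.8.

0.80

~c: Łukasiewicz ¬ gives 1 − 0.8 = 0.2
(b -> b): min(1, 1 − 0.5 + 0.5) = 1
(c -> c): min(1, 1 − 0.8 + 0.8) = 1
((c -> c) /\ a) = min(1, 0.3) = 0.3
(a /\ c) = min(0.3, 0.8) = 0.3
~(a /\ c): Łukasiewicz ¬ gives 1 − 0.3 = 0.7
(((c -> c) /\ a) /\ ~(a /\ c)) = min(0.3, 0.7) = 0.3
((b -> b) /\ (((c -> c) /\ a) /\ ~(a /\ c))) = min(1, 0.3) = 0.3
(~c /\ ((b -> b) /\ (((c -> c) /\ a) /\ ~(a /\ c)))) = min(0.2, 0.3) = 0.2
((~c /\ ((b -> b) /\ (((c -> c) /\ a) /\ ~(a /\ c)))) \/ c) = max(0.2, 0.8) = 0.8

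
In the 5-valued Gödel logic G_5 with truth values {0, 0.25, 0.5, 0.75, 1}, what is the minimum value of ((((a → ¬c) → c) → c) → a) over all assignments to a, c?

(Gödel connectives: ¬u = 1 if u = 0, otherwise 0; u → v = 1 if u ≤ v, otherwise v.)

0.00

The minimum is attained at a = 0, c = 0:
  ¬c: Gödel ¬ of 0 = 1 (operand is 0)
  (a → ¬c): 0 ≤ 1, so result = 1
  ((a → ¬c) → c): 1 > 0, so result = 0
  (((a → ¬c) → c) → c): 0 ≤ 0, so result = 1
  ((((a → ¬c) → c) → c) → a): 1 > 0, so result = 0
Checking all 25 assignments confirms none give a value below 0.00.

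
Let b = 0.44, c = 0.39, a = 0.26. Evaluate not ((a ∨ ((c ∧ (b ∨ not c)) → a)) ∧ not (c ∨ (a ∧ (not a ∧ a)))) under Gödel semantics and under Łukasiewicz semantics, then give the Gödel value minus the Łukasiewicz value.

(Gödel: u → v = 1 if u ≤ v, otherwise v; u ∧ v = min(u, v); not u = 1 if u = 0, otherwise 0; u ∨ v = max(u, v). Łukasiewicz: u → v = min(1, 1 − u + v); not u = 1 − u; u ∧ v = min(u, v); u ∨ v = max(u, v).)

0.61

Gödel evaluation:
  not c: Gödel ¬ of 0.39 = 0 (operand ≠ 0)
  (b ∨ not c) = max(0.44, 0) = 0.44
  (c ∧ (b ∨ not c)) = min(0.39, 0.44) = 0.39
  ((c ∧ (b ∨ not c)) → a): 0.39 > 0.26, so result = 0.26
  (a ∨ ((c ∧ (b ∨ not c)) → a)) = max(0.26, 0.26) = 0.26
  not a: Gödel ¬ of 0.26 = 0 (operand ≠ 0)
  (not a ∧ a) = min(0, 0.26) = 0
  (a ∧ (not a ∧ a)) = min(0.26, 0) = 0
  (c ∨ (a ∧ (not a ∧ a))) = max(0.39, 0) = 0.39
  not (c ∨ (a ∧ (not a ∧ a))): Gödel ¬ of 0.39 = 0 (operand ≠ 0)
  ((a ∨ ((c ∧ (b ∨ not c)) → a)) ∧ not (c ∨ (a ∧ (not a ∧ a)))) = min(0.26, 0) = 0
  not ((a ∨ ((c ∧ (b ∨ not c)) → a)) ∧ not (c ∨ (a ∧ (not a ∧ a)))): Gödel ¬ of 0 = 1 (operand is 0)
  Gödel value = 1
Łukasiewicz evaluation:
  not c: Łukasiewicz ¬ gives 1 − 0.39 = 0.61
  (b ∨ not c) = max(0.44, 0.61) = 0.61
  (c ∧ (b ∨ not c)) = min(0.39, 0.61) = 0.39
  ((c ∧ (b ∨ not c)) → a): min(1, 1 − 0.39 + 0.26) = 0.87
  (a ∨ ((c ∧ (b ∨ not c)) → a)) = max(0.26, 0.87) = 0.87
  not a: Łukasiewicz ¬ gives 1 − 0.26 = 0.74
  (not a ∧ a) = min(0.74, 0.26) = 0.26
  (a ∧ (not a ∧ a)) = min(0.26, 0.26) = 0.26
  (c ∨ (a ∧ (not a ∧ a))) = max(0.39, 0.26) = 0.39
  not (c ∨ (a ∧ (not a ∧ a))): Łukasiewicz ¬ gives 1 − 0.39 = 0.61
  ((a ∨ ((c ∧ (b ∨ not c)) → a)) ∧ not (c ∨ (a ∧ (not a ∧ a)))) = min(0.87, 0.61) = 0.61
  not ((a ∨ ((c ∧ (b ∨ not c)) → a)) ∧ not (c ∨ (a ∧ (not a ∧ a)))): Łukasiewicz ¬ gives 1 − 0.61 = 0.39
  Łukasiewicz value = 0.39
Difference: 1 − 0.39 = 0.61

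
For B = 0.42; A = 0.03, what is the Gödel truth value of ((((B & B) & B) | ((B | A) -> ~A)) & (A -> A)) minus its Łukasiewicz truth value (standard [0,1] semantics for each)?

Gödel evaluation:
  (B & B) = min(0.42, 0.42) = 0.42
  ((B & B) & B) = min(0.42, 0.42) = 0.42
  (B | A) = max(0.42, 0.03) = 0.42
  ~A: Gödel ¬ of 0.03 = 0 (operand ≠ 0)
  ((B | A) -> ~A): 0.42 > 0, so result = 0
  (((B & B) & B) | ((B | A) -> ~A)) = max(0.42, 0) = 0.42
  (A -> A): 0.03 ≤ 0.03, so result = 1
  ((((B & B) & B) | ((B | A) -> ~A)) & (A -> A)) = min(0.42, 1) = 0.42
  Gödel value = 0.42
Łukasiewicz evaluation:
  (B & B) = min(0.42, 0.42) = 0.42
  ((B & B) & B) = min(0.42, 0.42) = 0.42
  (B | A) = max(0.42, 0.03) = 0.42
  ~A: Łukasiewicz ¬ gives 1 − 0.03 = 0.97
  ((B | A) -> ~A): min(1, 1 − 0.42 + 0.97) = 1
  (((B & B) & B) | ((B | A) -> ~A)) = max(0.42, 1) = 1
  (A -> A): min(1, 1 − 0.03 + 0.03) = 1
  ((((B & B) & B) | ((B | A) -> ~A)) & (A -> A)) = min(1, 1) = 1
  Łukasiewicz value = 1
Difference: 0.42 − 1 = -0.58

-0.58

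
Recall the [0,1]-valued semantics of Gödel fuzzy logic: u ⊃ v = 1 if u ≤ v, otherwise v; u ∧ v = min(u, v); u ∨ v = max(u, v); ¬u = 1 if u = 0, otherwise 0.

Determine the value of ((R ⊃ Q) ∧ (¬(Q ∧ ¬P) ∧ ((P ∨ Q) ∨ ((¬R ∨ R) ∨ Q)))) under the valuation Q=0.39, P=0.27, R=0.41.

0.39

(R ⊃ Q): 0.41 > 0.39, so result = 0.39
¬P: Gödel ¬ of 0.27 = 0 (operand ≠ 0)
(Q ∧ ¬P) = min(0.39, 0) = 0
¬(Q ∧ ¬P): Gödel ¬ of 0 = 1 (operand is 0)
(P ∨ Q) = max(0.27, 0.39) = 0.39
¬R: Gödel ¬ of 0.41 = 0 (operand ≠ 0)
(¬R ∨ R) = max(0, 0.41) = 0.41
((¬R ∨ R) ∨ Q) = max(0.41, 0.39) = 0.41
((P ∨ Q) ∨ ((¬R ∨ R) ∨ Q)) = max(0.39, 0.41) = 0.41
(¬(Q ∧ ¬P) ∧ ((P ∨ Q) ∨ ((¬R ∨ R) ∨ Q))) = min(1, 0.41) = 0.41
((R ⊃ Q) ∧ (¬(Q ∧ ¬P) ∧ ((P ∨ Q) ∨ ((¬R ∨ R) ∨ Q)))) = min(0.39, 0.41) = 0.39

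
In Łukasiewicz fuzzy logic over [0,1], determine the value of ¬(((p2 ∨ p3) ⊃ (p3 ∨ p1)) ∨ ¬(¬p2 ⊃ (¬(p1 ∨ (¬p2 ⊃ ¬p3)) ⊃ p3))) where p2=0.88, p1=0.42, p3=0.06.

0.46

(p2 ∨ p3) = max(0.88, 0.06) = 0.88
(p3 ∨ p1) = max(0.06, 0.42) = 0.42
((p2 ∨ p3) ⊃ (p3 ∨ p1)): min(1, 1 − 0.88 + 0.42) = 0.54
¬p2: Łukasiewicz ¬ gives 1 − 0.88 = 0.12
¬p2: Łukasiewicz ¬ gives 1 − 0.88 = 0.12
¬p3: Łukasiewicz ¬ gives 1 − 0.06 = 0.94
(¬p2 ⊃ ¬p3): min(1, 1 − 0.12 + 0.94) = 1
(p1 ∨ (¬p2 ⊃ ¬p3)) = max(0.42, 1) = 1
¬(p1 ∨ (¬p2 ⊃ ¬p3)): Łukasiewicz ¬ gives 1 − 1 = 0
(¬(p1 ∨ (¬p2 ⊃ ¬p3)) ⊃ p3): min(1, 1 − 0 + 0.06) = 1
(¬p2 ⊃ (¬(p1 ∨ (¬p2 ⊃ ¬p3)) ⊃ p3)): min(1, 1 − 0.12 + 1) = 1
¬(¬p2 ⊃ (¬(p1 ∨ (¬p2 ⊃ ¬p3)) ⊃ p3)): Łukasiewicz ¬ gives 1 − 1 = 0
(((p2 ∨ p3) ⊃ (p3 ∨ p1)) ∨ ¬(¬p2 ⊃ (¬(p1 ∨ (¬p2 ⊃ ¬p3)) ⊃ p3))) = max(0.54, 0) = 0.54
¬(((p2 ∨ p3) ⊃ (p3 ∨ p1)) ∨ ¬(¬p2 ⊃ (¬(p1 ∨ (¬p2 ⊃ ¬p3)) ⊃ p3))): Łukasiewicz ¬ gives 1 − 0.54 = 0.46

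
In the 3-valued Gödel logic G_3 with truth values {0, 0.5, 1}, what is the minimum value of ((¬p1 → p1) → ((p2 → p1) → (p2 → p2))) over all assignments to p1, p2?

Every assignment gives 1. For instance at p1 = 0, p2 = 0:
  ¬p1: Gödel ¬ of 0 = 1 (operand is 0)
  (¬p1 → p1): 1 > 0, so result = 0
  (p2 → p1): 0 ≤ 0, so result = 1
  (p2 → p2): 0 ≤ 0, so result = 1
  ((p2 → p1) → (p2 → p2)): 1 ≤ 1, so result = 1
  ((¬p1 → p1) → ((p2 → p1) → (p2 → p2))): 0 ≤ 1, so result = 1
All 9 assignments give value 1 — the formula is a G_3-tautology.

1.00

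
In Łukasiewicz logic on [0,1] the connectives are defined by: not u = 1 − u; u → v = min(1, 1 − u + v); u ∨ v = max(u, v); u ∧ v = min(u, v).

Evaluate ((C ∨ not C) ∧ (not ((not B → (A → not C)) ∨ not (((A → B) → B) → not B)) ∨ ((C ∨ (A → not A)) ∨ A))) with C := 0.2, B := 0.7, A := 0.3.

not C: Łukasiewicz ¬ gives 1 − 0.2 = 0.8
(C ∨ not C) = max(0.2, 0.8) = 0.8
not B: Łukasiewicz ¬ gives 1 − 0.7 = 0.3
not C: Łukasiewicz ¬ gives 1 − 0.2 = 0.8
(A → not C): min(1, 1 − 0.3 + 0.8) = 1
(not B → (A → not C)): min(1, 1 − 0.3 + 1) = 1
(A → B): min(1, 1 − 0.3 + 0.7) = 1
((A → B) → B): min(1, 1 − 1 + 0.7) = 0.7
not B: Łukasiewicz ¬ gives 1 − 0.7 = 0.3
(((A → B) → B) → not B): min(1, 1 − 0.7 + 0.3) = 0.6
not (((A → B) → B) → not B): Łukasiewicz ¬ gives 1 − 0.6 = 0.4
((not B → (A → not C)) ∨ not (((A → B) → B) → not B)) = max(1, 0.4) = 1
not ((not B → (A → not C)) ∨ not (((A → B) → B) → not B)): Łukasiewicz ¬ gives 1 − 1 = 0
not A: Łukasiewicz ¬ gives 1 − 0.3 = 0.7
(A → not A): min(1, 1 − 0.3 + 0.7) = 1
(C ∨ (A → not A)) = max(0.2, 1) = 1
((C ∨ (A → not A)) ∨ A) = max(1, 0.3) = 1
(not ((not B → (A → not C)) ∨ not (((A → B) → B) → not B)) ∨ ((C ∨ (A → not A)) ∨ A)) = max(0, 1) = 1
((C ∨ not C) ∧ (not ((not B → (A → not C)) ∨ not (((A → B) → B) → not B)) ∨ ((C ∨ (A → not A)) ∨ A))) = min(0.8, 1) = 0.8

0.80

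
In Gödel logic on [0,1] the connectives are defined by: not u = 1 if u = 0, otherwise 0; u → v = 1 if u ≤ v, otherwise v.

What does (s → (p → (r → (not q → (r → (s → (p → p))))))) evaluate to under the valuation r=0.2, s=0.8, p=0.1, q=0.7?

1.00

not q: Gödel ¬ of 0.7 = 0 (operand ≠ 0)
(p → p): 0.1 ≤ 0.1, so result = 1
(s → (p → p)): 0.8 ≤ 1, so result = 1
(r → (s → (p → p))): 0.2 ≤ 1, so result = 1
(not q → (r → (s → (p → p)))): 0 ≤ 1, so result = 1
(r → (not q → (r → (s → (p → p))))): 0.2 ≤ 1, so result = 1
(p → (r → (not q → (r → (s → (p → p)))))): 0.1 ≤ 1, so result = 1
(s → (p → (r → (not q → (r → (s → (p → p))))))): 0.8 ≤ 1, so result = 1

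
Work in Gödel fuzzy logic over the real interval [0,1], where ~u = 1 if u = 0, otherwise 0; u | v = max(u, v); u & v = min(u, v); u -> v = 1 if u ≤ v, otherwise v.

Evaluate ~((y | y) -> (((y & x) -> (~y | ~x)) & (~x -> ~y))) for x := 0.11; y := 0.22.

1.00

(y | y) = max(0.22, 0.22) = 0.22
(y & x) = min(0.22, 0.11) = 0.11
~y: Gödel ¬ of 0.22 = 0 (operand ≠ 0)
~x: Gödel ¬ of 0.11 = 0 (operand ≠ 0)
(~y | ~x) = max(0, 0) = 0
((y & x) -> (~y | ~x)): 0.11 > 0, so result = 0
~x: Gödel ¬ of 0.11 = 0 (operand ≠ 0)
~y: Gödel ¬ of 0.22 = 0 (operand ≠ 0)
(~x -> ~y): 0 ≤ 0, so result = 1
(((y & x) -> (~y | ~x)) & (~x -> ~y)) = min(0, 1) = 0
((y | y) -> (((y & x) -> (~y | ~x)) & (~x -> ~y))): 0.22 > 0, so result = 0
~((y | y) -> (((y & x) -> (~y | ~x)) & (~x -> ~y))): Gödel ¬ of 0 = 1 (operand is 0)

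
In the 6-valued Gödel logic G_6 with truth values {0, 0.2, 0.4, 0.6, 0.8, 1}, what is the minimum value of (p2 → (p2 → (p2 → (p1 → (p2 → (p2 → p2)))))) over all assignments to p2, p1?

Every assignment gives 1. For instance at p2 = 0, p1 = 0:
  (p2 → p2): 0 ≤ 0, so result = 1
  (p2 → (p2 → p2)): 0 ≤ 1, so result = 1
  (p1 → (p2 → (p2 → p2))): 0 ≤ 1, so result = 1
  (p2 → (p1 → (p2 → (p2 → p2)))): 0 ≤ 1, so result = 1
  (p2 → (p2 → (p1 → (p2 → (p2 → p2))))): 0 ≤ 1, so result = 1
  (p2 → (p2 → (p2 → (p1 → (p2 → (p2 → p2)))))): 0 ≤ 1, so result = 1
All 36 assignments give value 1 — the formula is a G_6-tautology.

1.00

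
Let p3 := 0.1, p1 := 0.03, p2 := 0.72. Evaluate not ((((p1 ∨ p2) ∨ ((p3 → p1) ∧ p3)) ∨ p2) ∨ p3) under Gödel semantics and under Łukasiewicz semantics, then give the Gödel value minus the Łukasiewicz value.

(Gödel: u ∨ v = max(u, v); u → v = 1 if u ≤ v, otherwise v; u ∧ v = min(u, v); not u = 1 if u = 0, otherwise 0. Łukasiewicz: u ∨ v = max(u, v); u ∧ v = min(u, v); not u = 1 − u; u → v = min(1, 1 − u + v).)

-0.28

Gödel evaluation:
  (p1 ∨ p2) = max(0.03, 0.72) = 0.72
  (p3 → p1): 0.1 > 0.03, so result = 0.03
  ((p3 → p1) ∧ p3) = min(0.03, 0.1) = 0.03
  ((p1 ∨ p2) ∨ ((p3 → p1) ∧ p3)) = max(0.72, 0.03) = 0.72
  (((p1 ∨ p2) ∨ ((p3 → p1) ∧ p3)) ∨ p2) = max(0.72, 0.72) = 0.72
  ((((p1 ∨ p2) ∨ ((p3 → p1) ∧ p3)) ∨ p2) ∨ p3) = max(0.72, 0.1) = 0.72
  not ((((p1 ∨ p2) ∨ ((p3 → p1) ∧ p3)) ∨ p2) ∨ p3): Gödel ¬ of 0.72 = 0 (operand ≠ 0)
  Gödel value = 0
Łukasiewicz evaluation:
  (p1 ∨ p2) = max(0.03, 0.72) = 0.72
  (p3 → p1): min(1, 1 − 0.1 + 0.03) = 0.93
  ((p3 → p1) ∧ p3) = min(0.93, 0.1) = 0.1
  ((p1 ∨ p2) ∨ ((p3 → p1) ∧ p3)) = max(0.72, 0.1) = 0.72
  (((p1 ∨ p2) ∨ ((p3 → p1) ∧ p3)) ∨ p2) = max(0.72, 0.72) = 0.72
  ((((p1 ∨ p2) ∨ ((p3 → p1) ∧ p3)) ∨ p2) ∨ p3) = max(0.72, 0.1) = 0.72
  not ((((p1 ∨ p2) ∨ ((p3 → p1) ∧ p3)) ∨ p2) ∨ p3): Łukasiewicz ¬ gives 1 − 0.72 = 0.28
  Łukasiewicz value = 0.28
Difference: 0 − 0.28 = -0.28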